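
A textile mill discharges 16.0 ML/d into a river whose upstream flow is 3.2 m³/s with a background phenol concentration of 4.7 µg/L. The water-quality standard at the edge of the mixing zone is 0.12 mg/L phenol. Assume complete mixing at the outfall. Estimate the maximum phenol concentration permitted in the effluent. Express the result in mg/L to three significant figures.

16.0 ML/d = 0.1852 m³/s.
4.7 µg/L = 0.0047 mg/L.
Mass balance: 0.12·3.385 = 0.1852·Cₑ + 3.2·0.0047.
Cₑ = (0.4062 − 0.01504) / 0.1852 = 2.112 mg/L.

2.11 mg/L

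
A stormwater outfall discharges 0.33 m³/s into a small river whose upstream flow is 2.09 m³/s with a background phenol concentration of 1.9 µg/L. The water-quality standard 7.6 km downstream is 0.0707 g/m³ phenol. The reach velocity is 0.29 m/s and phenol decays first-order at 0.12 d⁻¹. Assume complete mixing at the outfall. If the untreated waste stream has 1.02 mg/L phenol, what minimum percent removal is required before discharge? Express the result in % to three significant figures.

1.9 µg/L = 0.0019 mg/L.
Travel time to the compliance point: t = 7600/0.29 = 2.621e+04 s = 0.3033 d; decay factor exp(−0.12·0.3033) = 0.9643.
So the concentration just after mixing may be at most 0.0707/0.9643 = 0.07332 mg/L.
Mass balance: 0.07332·2.42 = 0.33·Cₑ + 2.09·0.0019.
Cₑ = (0.1774 − 0.003971) / 0.33 = 0.5257 mg/L.
Required removal = 1 − 0.5257/1.02 = 48.47 %.

48.5 %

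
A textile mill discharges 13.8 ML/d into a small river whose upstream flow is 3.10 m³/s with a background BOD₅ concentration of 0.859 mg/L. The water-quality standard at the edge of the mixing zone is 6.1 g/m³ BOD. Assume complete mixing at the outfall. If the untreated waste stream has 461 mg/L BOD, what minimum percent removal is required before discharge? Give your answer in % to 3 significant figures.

76.6 %

13.8 ML/d = 0.1597 m³/s.
Mass balance: 6.1·3.26 = 0.1597·Cₑ + 3.1·0.859.
Cₑ = (19.88 − 2.663) / 0.1597 = 107.8 mg/L.
Required removal = 1 − 107.8/461 = 76.61 %.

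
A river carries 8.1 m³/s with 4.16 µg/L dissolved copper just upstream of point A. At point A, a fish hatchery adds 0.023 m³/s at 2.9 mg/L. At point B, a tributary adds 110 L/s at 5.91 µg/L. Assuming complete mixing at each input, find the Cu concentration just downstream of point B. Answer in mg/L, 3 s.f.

4.16 µg/L = 0.00416 mg/L.
After input A: C = (8.1·0.00416 + 0.023·2.9) / 8.123 = 0.01236 mg/L.
110 L/s = 0.11 m³/s.
5.91 µg/L = 0.00591 mg/L.
After input B: C = (8.123·0.01236 + 0.11·0.00591) / 8.233 = 0.01227 mg/L.

0.0123 mg/L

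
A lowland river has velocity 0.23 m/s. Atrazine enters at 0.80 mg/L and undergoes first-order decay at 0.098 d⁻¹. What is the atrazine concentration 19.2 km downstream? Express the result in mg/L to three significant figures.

Travel time t = 19.2 km / 0.23 m/s = 1.92e+04/0.23 = 8.348e+04 s = 0.9662 d.
First-order decay: C = 0.80·exp(−0.098·0.9662) = 0.80·0.9097 = 0.7277 mg/L.

0.728 mg/L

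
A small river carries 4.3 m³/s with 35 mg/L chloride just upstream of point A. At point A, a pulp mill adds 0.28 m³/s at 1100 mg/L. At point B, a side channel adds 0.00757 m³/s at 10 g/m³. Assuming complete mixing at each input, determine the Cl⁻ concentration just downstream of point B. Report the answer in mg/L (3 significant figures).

After input A: C = (4.3·35 + 0.28·1100) / 4.58 = 100.1 mg/L.
After input B: C = (4.58·100.1 + 0.00757·10) / 4.588 = 99.96 mg/L.

100 mg/L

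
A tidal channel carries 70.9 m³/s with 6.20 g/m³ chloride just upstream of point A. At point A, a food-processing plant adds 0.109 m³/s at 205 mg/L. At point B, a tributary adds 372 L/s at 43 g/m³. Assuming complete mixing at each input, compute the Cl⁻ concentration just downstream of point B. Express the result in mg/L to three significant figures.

After input A: C = (70.9·6.2 + 0.109·205) / 71.01 = 6.505 mg/L.
372 L/s = 0.372 m³/s.
After input B: C = (71.01·6.505 + 0.372·43) / 71.38 = 6.695 mg/L.

6.70 mg/L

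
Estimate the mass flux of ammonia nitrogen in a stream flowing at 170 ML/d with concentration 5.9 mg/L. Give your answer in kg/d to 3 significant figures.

1000 kg/d

170 ML/d = 1.968 m³/s.
Mass flux = Q·C = 1.968 m³/s × 5.9 g/m³ = 11.61 g/s.
= 11.61 g/s × 86.4 = 1003 kg/d.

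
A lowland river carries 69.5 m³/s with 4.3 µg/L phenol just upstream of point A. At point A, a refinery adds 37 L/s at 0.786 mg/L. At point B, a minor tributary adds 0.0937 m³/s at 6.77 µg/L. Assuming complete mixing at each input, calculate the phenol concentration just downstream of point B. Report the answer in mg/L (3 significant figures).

0.00472 mg/L

4.3 µg/L = 0.0043 mg/L.
37 L/s = 0.037 m³/s.
After input A: C = (69.5·0.0043 + 0.037·0.786) / 69.54 = 0.004716 mg/L.
6.77 µg/L = 0.00677 mg/L.
After input B: C = (69.54·0.004716 + 0.0937·0.00677) / 69.63 = 0.004719 mg/L.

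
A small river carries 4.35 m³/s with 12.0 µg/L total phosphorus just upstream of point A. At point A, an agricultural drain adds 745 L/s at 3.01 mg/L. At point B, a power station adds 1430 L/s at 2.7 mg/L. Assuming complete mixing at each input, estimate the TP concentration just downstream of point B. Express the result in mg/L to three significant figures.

0.943 mg/L

12.0 µg/L = 0.012 mg/L.
745 L/s = 0.745 m³/s.
After input A: C = (4.35·0.012 + 0.745·3.01) / 5.095 = 0.4504 mg/L.
1430 L/s = 1.43 m³/s.
After input B: C = (5.095·0.4504 + 1.43·2.7) / 6.525 = 0.9434 mg/L.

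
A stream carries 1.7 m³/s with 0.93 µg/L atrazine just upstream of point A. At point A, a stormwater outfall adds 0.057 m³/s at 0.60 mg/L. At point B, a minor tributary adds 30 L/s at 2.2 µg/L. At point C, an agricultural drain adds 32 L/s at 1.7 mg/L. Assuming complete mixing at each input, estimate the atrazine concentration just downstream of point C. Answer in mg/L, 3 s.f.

0.93 µg/L = 0.00093 mg/L.
After input A: C = (1.7·0.00093 + 0.057·0.6) / 1.757 = 0.02036 mg/L.
30 L/s = 0.03 m³/s.
2.2 µg/L = 0.0022 mg/L.
After input B: C = (1.757·0.02036 + 0.03·0.0022) / 1.787 = 0.02006 mg/L.
32 L/s = 0.032 m³/s.
After input C: C = (1.787·0.02006 + 0.032·1.7) / 1.819 = 0.04961 mg/L.

0.0496 mg/L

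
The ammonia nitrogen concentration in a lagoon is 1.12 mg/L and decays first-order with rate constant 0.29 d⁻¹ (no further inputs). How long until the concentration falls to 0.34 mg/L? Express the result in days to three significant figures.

4.11 d

t = ln(C₀/C)/k = ln(1.12/0.34)/0.29 = 1.192/0.29 = 4.111 d.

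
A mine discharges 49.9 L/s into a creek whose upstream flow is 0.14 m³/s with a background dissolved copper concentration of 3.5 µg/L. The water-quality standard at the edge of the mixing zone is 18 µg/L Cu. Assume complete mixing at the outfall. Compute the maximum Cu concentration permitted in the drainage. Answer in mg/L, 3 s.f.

0.0587 mg/L

49.9 L/s = 0.0499 m³/s.
3.5 µg/L = 0.0035 mg/L.
18 µg/L = 0.018 mg/L.
Mass balance: 0.018·0.1899 = 0.0499·Cₑ + 0.14·0.0035.
Cₑ = (0.003418 − 0.00049) / 0.0499 = 0.05868 mg/L.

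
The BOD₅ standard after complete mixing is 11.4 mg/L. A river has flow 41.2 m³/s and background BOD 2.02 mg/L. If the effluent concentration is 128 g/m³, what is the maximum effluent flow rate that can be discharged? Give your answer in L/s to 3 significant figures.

3310 L/s

Mass balance at complete mixing: C_std·(Q_w + Q_r) = Q_w·C_e + Q_r·C_b.
Rearranging, Q_w = Q_r·(C_std − C_b)/(C_e − C_std) = 41.2·(11.4 − 2.02) / (128 − 11.4) = 3.314 m³/s.
= 3314 L/s.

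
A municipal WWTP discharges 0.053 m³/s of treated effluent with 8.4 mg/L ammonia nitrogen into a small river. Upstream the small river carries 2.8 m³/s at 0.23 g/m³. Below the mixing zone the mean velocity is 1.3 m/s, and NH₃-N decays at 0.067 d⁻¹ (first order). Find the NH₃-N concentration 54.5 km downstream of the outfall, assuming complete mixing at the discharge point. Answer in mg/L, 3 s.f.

0.370 mg/L

After complete mixing, C₀ = (0.053·8.4 + 2.8·0.23) / 2.853 = 0.3818 mg/L.
Travel time t = 5.45e+04 m / 1.3 m/s = 4.192e+04 s = 0.4852 d.
C = 0.3818·exp(−0.067·0.4852) = 0.3818·0.968 = 0.3696 mg/L.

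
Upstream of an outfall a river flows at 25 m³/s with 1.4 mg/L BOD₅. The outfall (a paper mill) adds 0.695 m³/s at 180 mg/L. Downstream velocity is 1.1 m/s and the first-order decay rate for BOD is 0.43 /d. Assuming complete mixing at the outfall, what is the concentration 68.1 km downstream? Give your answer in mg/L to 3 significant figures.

After complete mixing, C₀ = (0.695·180 + 25·1.4) / 25.7 = 6.231 mg/L.
Travel time t = 6.81e+04 m / 1.1 m/s = 6.191e+04 s = 0.7165 d.
C = 6.231·exp(−0.43·0.7165) = 6.231·0.7348 = 4.579 mg/L.

4.58 mg/L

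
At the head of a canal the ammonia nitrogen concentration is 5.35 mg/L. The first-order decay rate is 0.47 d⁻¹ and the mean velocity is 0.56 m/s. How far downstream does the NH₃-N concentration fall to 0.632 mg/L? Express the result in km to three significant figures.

From C = C₀·e^(−kt), t = ln(C₀/C)/k = ln(5.35/0.632)/0.47 = 2.136/0.47 = 4.545 d.
Distance = v·t = 0.56 m/s × 3.927e+05 s = 2.199e+05 m = 219.9 km.

220 km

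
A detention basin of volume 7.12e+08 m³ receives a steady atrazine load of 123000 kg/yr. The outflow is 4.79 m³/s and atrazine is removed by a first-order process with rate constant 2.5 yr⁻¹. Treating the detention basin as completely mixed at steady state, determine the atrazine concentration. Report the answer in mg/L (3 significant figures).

Outflow Q = 4.79 m³/s × 3.156e+07 s/yr = 1.512e+08 m³/yr.
Steady-state CSTR mass balance: W = Q·C + k·V·C, so C = W/(Q + kV).
Q + kV = 1.512e+08 + 2.5·7.12e+08 = 1.931e+09 m³/yr.
C = 123000/1.931e+09 = 6.369e-05 kg/m³ = 0.06369 mg/L.

0.0637 mg/L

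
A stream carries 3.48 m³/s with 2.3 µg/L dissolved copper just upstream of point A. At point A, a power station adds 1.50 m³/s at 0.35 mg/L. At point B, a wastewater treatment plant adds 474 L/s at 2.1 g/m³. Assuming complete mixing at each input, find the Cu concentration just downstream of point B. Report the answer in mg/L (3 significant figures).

2.3 µg/L = 0.0023 mg/L.
After input A: C = (3.48·0.0023 + 1.5·0.35) / 4.98 = 0.107 mg/L.
474 L/s = 0.474 m³/s.
After input B: C = (4.98·0.107 + 0.474·2.1) / 5.454 = 0.2802 mg/L.

0.280 mg/L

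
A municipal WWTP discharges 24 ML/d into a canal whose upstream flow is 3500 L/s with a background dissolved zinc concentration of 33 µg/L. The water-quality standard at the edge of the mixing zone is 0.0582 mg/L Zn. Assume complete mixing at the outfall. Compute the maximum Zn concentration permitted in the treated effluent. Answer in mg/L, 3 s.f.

24 ML/d = 0.2778 m³/s.
3500 L/s = 3.5 m³/s.
33 µg/L = 0.033 mg/L.
Mass balance: 0.0582·3.778 = 0.2778·Cₑ + 3.5·0.033.
Cₑ = (0.2199 − 0.1155) / 0.2778 = 0.3757 mg/L.

0.376 mg/L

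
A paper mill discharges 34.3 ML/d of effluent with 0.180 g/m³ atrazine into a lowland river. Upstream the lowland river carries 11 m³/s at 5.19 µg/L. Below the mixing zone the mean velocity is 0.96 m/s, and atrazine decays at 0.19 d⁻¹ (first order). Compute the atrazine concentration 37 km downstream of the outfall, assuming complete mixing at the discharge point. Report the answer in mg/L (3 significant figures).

34.3 ML/d = 0.397 m³/s.
5.19 µg/L = 0.00519 mg/L.
After complete mixing, C₀ = (0.397·0.18 + 11·0.00519) / 11.4 = 0.01128 mg/L.
Travel time t = 3.7e+04 m / 0.96 m/s = 3.854e+04 s = 0.4461 d.
C = 0.01128·exp(−0.19·0.4461) = 0.01128·0.9187 = 0.01036 mg/L.

0.0104 mg/L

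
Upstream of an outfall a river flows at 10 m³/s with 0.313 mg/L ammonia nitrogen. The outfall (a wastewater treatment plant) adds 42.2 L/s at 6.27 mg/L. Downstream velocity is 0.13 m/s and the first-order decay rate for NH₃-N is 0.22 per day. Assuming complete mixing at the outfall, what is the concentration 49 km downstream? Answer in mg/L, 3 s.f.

0.129 mg/L

42.2 L/s = 0.0422 m³/s.
After complete mixing, C₀ = (0.0422·6.27 + 10·0.313) / 10.04 = 0.338 mg/L.
Travel time t = 4.9e+04 m / 0.13 m/s = 3.769e+05 s = 4.363 d.
C = 0.338·exp(−0.22·4.363) = 0.338·0.383 = 0.1295 mg/L.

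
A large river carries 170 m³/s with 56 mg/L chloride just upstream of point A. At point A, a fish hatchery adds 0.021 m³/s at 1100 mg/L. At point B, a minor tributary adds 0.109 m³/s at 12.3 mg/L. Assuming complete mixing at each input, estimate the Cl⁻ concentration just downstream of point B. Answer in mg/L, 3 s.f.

After input A: C = (170·56 + 0.021·1100) / 170 = 56.13 mg/L.
After input B: C = (170·56.13 + 0.109·12.3) / 170.1 = 56.1 mg/L.

56.1 mg/L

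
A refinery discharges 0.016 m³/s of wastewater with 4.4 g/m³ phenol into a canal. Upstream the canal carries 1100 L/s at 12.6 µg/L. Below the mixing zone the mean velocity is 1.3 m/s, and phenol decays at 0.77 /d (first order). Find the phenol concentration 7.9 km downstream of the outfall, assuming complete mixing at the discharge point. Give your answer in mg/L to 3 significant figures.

1100 L/s = 1.1 m³/s.
12.6 µg/L = 0.0126 mg/L.
After complete mixing, C₀ = (0.016·4.4 + 1.1·0.0126) / 1.116 = 0.0755 mg/L.
Travel time t = 7900 m / 1.3 m/s = 6077 s = 0.07033 d.
C = 0.0755·exp(−0.77·0.07033) = 0.0755·0.9473 = 0.07152 mg/L.

0.0715 mg/L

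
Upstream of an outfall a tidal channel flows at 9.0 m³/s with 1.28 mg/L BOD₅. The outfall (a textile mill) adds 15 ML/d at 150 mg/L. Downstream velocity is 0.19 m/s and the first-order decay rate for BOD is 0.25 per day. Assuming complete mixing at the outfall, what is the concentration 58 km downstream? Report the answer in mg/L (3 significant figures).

15 ML/d = 0.1736 m³/s.
After complete mixing, C₀ = (0.1736·150 + 9·1.28) / 9.174 = 4.095 mg/L.
Travel time t = 5.8e+04 m / 0.19 m/s = 3.053e+05 s = 3.533 d.
C = 4.095·exp(−0.25·3.533) = 4.095·0.4134 = 1.693 mg/L.

1.69 mg/L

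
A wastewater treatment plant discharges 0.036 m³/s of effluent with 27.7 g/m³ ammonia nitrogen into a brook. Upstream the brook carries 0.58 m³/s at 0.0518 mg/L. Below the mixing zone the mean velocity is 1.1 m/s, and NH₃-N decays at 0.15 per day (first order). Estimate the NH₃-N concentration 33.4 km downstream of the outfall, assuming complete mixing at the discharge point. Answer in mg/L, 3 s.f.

After complete mixing, C₀ = (0.036·27.7 + 0.58·0.0518) / 0.616 = 1.668 mg/L.
Travel time t = 3.34e+04 m / 1.1 m/s = 3.036e+04 s = 0.3514 d.
C = 1.668·exp(−0.15·0.3514) = 1.668·0.9487 = 1.582 mg/L.

1.58 mg/L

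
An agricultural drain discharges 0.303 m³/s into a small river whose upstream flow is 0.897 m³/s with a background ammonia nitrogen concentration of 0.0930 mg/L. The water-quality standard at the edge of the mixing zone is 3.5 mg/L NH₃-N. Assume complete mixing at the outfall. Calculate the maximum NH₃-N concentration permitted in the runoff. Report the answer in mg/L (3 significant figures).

Mass balance: 3.5·1.2 = 0.303·Cₑ + 0.897·0.093.
Cₑ = (4.2 − 0.08342) / 0.303 = 13.59 mg/L.

13.6 mg/L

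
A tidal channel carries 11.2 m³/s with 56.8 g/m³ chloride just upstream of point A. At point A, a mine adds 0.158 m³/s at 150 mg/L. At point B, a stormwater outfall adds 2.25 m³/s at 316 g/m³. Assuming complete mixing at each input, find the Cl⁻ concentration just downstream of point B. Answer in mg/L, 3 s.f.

After input A: C = (11.2·56.8 + 0.158·150) / 11.36 = 58.1 mg/L.
After input B: C = (11.36·58.1 + 2.25·316) / 13.61 = 100.7 mg/L.

101 mg/L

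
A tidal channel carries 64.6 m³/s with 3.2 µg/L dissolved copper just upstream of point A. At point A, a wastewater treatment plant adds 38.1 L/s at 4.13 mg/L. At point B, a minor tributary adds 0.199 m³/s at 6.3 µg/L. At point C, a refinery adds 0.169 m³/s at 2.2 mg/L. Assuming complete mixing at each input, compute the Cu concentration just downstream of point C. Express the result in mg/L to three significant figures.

0.0113 mg/L

3.2 µg/L = 0.0032 mg/L.
38.1 L/s = 0.0381 m³/s.
After input A: C = (64.6·0.0032 + 0.0381·4.13) / 64.64 = 0.005632 mg/L.
6.3 µg/L = 0.0063 mg/L.
After input B: C = (64.64·0.005632 + 0.199·0.0063) / 64.84 = 0.005635 mg/L.
After input C: C = (64.84·0.005635 + 0.169·2.2) / 65.01 = 0.01134 mg/L.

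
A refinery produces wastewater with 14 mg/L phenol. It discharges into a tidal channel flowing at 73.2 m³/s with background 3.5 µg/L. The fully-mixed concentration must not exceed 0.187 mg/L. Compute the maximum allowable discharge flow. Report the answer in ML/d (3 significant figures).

84.0 ML/d

3.5 µg/L = 0.0035 mg/L.
Mass balance at complete mixing: C_std·(Q_w + Q_r) = Q_w·C_e + Q_r·C_b.
Rearranging, Q_w = Q_r·(C_std − C_b)/(C_e − C_std) = 73.2·(0.187 − 0.0035) / (14 − 0.187) = 0.9724 m³/s.
= 84.02 ML/d.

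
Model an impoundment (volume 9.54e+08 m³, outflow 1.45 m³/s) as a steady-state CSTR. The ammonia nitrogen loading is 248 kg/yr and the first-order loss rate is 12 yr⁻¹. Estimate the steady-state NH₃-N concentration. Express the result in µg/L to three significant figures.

Outflow Q = 1.45 m³/s × 3.156e+07 s/yr = 4.576e+07 m³/yr.
Steady-state CSTR mass balance: W = Q·C + k·V·C, so C = W/(Q + kV).
Q + kV = 4.576e+07 + 12·9.54e+08 = 1.149e+10 m³/yr.
C = 248/1.149e+10 = 2.158e-08 kg/m³ = 2.158e-05 mg/L = 0.02158 µg/L.

0.0216 µg/L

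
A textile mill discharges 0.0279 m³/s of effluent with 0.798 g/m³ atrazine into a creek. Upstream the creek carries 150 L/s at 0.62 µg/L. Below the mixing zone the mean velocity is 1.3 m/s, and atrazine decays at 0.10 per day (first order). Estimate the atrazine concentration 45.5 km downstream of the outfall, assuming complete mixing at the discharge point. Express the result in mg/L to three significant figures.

150 L/s = 0.15 m³/s.
0.62 µg/L = 0.00062 mg/L.
After complete mixing, C₀ = (0.0279·0.798 + 0.15·0.00062) / 0.1779 = 0.1257 mg/L.
Travel time t = 4.55e+04 m / 1.3 m/s = 3.5e+04 s = 0.4051 d.
C = 0.1257·exp(−0.10·0.4051) = 0.1257·0.9603 = 0.1207 mg/L.

0.121 mg/L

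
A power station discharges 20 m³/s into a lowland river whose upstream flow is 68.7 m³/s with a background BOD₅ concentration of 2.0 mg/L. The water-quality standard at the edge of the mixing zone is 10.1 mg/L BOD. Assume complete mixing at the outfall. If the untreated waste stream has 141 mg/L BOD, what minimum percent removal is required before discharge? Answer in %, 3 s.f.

Mass balance: 10.1·88.7 = 20·Cₑ + 68.7·2.
Cₑ = (895.9 − 137.4) / 20 = 37.92 mg/L.
Required removal = 1 − 37.92/141 = 73.1 %.

73.1 %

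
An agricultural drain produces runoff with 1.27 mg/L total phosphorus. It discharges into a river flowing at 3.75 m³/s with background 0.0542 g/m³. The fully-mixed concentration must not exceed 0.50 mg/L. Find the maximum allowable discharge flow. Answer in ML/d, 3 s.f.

Mass balance at complete mixing: C_std·(Q_w + Q_r) = Q_w·C_e + Q_r·C_b.
Rearranging, Q_w = Q_r·(C_std − C_b)/(C_e − C_std) = 3.75·(0.5 − 0.0542) / (1.27 − 0.5) = 2.171 m³/s.
= 187.6 ML/d.

188 ML/d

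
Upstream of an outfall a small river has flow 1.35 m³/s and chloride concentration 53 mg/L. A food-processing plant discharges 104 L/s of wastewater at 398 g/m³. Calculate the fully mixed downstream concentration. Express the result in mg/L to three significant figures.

77.7 mg/L

104 L/s = 0.104 m³/s.
Flow-weighted mixing gives C = (0.104·398 + 1.35·53) / (0.104 + 1.35) = 112.9/1.454 = 77.68 mg/L.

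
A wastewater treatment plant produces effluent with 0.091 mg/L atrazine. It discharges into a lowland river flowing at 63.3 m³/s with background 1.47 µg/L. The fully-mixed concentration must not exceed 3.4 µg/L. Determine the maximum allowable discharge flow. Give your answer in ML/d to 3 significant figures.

1.47 µg/L = 0.00147 mg/L.
3.4 µg/L = 0.0034 mg/L.
Mass balance at complete mixing: C_std·(Q_w + Q_r) = Q_w·C_e + Q_r·C_b.
Rearranging, Q_w = Q_r·(C_std − C_b)/(C_e − C_std) = 63.3·(0.0034 − 0.00147) / (0.091 − 0.0034) = 1.395 m³/s.
= 120.5 ML/d.

120 ML/d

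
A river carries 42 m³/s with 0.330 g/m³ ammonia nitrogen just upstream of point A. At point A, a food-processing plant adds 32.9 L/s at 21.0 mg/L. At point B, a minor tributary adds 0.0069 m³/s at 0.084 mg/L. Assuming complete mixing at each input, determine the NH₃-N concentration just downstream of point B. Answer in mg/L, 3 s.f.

32.9 L/s = 0.0329 m³/s.
After input A: C = (42·0.33 + 0.0329·21) / 42.03 = 0.3462 mg/L.
After input B: C = (42.03·0.3462 + 0.0069·0.084) / 42.04 = 0.3461 mg/L.

0.346 mg/L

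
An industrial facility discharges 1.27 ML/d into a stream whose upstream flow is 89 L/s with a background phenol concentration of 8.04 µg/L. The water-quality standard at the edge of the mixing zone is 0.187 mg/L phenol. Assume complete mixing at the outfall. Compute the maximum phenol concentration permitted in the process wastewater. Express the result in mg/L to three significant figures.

1.27 ML/d = 0.0147 m³/s.
89 L/s = 0.089 m³/s.
8.04 µg/L = 0.00804 mg/L.
Mass balance: 0.187·0.1037 = 0.0147·Cₑ + 0.089·0.00804.
Cₑ = (0.01939 − 0.0007156) / 0.0147 = 1.271 mg/L.

1.27 mg/L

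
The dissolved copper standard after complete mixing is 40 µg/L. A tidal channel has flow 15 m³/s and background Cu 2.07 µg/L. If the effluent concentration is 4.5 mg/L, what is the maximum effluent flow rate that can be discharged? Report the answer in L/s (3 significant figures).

2.07 µg/L = 0.00207 mg/L.
40 µg/L = 0.04 mg/L.
Mass balance at complete mixing: C_std·(Q_w + Q_r) = Q_w·C_e + Q_r·C_b.
Rearranging, Q_w = Q_r·(C_std − C_b)/(C_e − C_std) = 15·(0.04 − 0.00207) / (4.5 − 0.04) = 0.1276 m³/s.
= 127.6 L/s.

128 L/s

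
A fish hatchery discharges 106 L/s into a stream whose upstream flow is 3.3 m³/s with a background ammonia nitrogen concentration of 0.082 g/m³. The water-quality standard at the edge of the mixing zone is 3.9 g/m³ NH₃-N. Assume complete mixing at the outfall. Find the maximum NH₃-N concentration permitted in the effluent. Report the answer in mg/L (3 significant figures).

123 mg/L

106 L/s = 0.106 m³/s.
Mass balance: 3.9·3.406 = 0.106·Cₑ + 3.3·0.082.
Cₑ = (13.28 − 0.2706) / 0.106 = 122.8 mg/L.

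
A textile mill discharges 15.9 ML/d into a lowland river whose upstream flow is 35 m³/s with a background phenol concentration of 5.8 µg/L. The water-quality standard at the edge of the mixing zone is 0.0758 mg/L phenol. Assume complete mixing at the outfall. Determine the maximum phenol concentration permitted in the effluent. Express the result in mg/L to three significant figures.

13.4 mg/L

15.9 ML/d = 0.184 m³/s.
5.8 µg/L = 0.0058 mg/L.
Mass balance: 0.0758·35.18 = 0.184·Cₑ + 35·0.0058.
Cₑ = (2.667 − 0.203) / 0.184 = 13.39 mg/L.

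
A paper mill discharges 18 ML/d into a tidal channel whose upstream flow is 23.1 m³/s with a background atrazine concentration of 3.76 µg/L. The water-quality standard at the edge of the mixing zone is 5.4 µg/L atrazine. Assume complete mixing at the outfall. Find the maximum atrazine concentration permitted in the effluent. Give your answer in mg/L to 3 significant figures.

0.187 mg/L

18 ML/d = 0.2083 m³/s.
3.76 µg/L = 0.00376 mg/L.
5.4 µg/L = 0.0054 mg/L.
Mass balance: 0.0054·23.31 = 0.2083·Cₑ + 23.1·0.00376.
Cₑ = (0.1259 − 0.08686) / 0.2083 = 0.1872 mg/L.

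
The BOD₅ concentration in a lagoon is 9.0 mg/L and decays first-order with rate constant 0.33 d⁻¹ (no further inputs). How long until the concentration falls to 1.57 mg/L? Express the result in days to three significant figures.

5.29 d

t = ln(C₀/C)/k = ln(9.0/1.57)/0.33 = 1.746/0.33 = 5.291 d.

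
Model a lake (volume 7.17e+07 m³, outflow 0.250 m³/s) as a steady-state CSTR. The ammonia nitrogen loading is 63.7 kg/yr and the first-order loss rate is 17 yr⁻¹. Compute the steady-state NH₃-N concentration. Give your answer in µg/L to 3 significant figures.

Outflow Q = 0.250 m³/s × 3.156e+07 s/yr = 7.889e+06 m³/yr.
Steady-state CSTR mass balance: W = Q·C + k·V·C, so C = W/(Q + kV).
Q + kV = 7.889e+06 + 17·7.17e+07 = 1.227e+09 m³/yr.
C = 63.7/1.227e+09 = 5.192e-08 kg/m³ = 5.192e-05 mg/L = 0.05192 µg/L.

0.0519 µg/L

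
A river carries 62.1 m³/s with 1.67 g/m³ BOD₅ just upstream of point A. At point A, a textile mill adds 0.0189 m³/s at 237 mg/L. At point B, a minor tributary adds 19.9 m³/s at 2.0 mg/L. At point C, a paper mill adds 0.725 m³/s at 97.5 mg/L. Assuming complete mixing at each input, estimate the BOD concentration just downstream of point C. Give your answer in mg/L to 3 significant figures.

After input A: C = (62.1·1.67 + 0.0189·237) / 62.12 = 1.742 mg/L.
After input B: C = (62.12·1.742 + 19.9·2) / 82.02 = 1.804 mg/L.
After input C: C = (82.02·1.804 + 0.725·97.5) / 82.74 = 2.643 mg/L.

2.64 mg/L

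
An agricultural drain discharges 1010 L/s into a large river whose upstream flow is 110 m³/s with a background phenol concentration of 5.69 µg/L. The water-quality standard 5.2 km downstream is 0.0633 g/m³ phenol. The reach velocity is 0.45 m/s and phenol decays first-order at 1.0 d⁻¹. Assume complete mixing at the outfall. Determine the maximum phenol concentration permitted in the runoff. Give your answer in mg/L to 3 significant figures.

1010 L/s = 1.01 m³/s.
5.69 µg/L = 0.00569 mg/L.
Travel time to the compliance point: t = 5200/0.45 = 1.156e+04 s = 0.1337 d; decay factor exp(−1.0·0.1337) = 0.8748.
So the concentration just after mixing may be at most 0.0633/0.8748 = 0.07236 mg/L.
Mass balance: 0.07236·111 = 1.01·Cₑ + 110·0.00569.
Cₑ = (8.032 − 0.6259) / 1.01 = 7.333 mg/L.

7.33 mg/L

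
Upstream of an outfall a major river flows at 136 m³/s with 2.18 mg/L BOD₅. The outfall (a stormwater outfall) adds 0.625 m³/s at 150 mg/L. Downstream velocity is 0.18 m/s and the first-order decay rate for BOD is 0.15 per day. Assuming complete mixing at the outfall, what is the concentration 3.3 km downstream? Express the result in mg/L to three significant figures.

2.77 mg/L

After complete mixing, C₀ = (0.625·150 + 136·2.18) / 136.6 = 2.856 mg/L.
Travel time t = 3300 m / 0.18 m/s = 1.833e+04 s = 0.2122 d.
C = 2.856·exp(−0.15·0.2122) = 2.856·0.9687 = 2.767 mg/L.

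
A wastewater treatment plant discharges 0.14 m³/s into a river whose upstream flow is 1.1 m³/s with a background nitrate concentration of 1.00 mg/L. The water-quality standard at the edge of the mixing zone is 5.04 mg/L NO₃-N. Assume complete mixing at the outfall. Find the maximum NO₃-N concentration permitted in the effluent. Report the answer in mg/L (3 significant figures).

36.8 mg/L

Mass balance: 5.04·1.24 = 0.14·Cₑ + 1.1·1.
Cₑ = (6.25 − 1.1) / 0.14 = 36.78 mg/L.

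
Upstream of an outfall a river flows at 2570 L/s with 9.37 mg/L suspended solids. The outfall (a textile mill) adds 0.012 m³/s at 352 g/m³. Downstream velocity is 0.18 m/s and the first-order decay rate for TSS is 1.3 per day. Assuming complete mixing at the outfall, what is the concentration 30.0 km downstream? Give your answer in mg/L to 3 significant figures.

2570 L/s = 2.57 m³/s.
After complete mixing, C₀ = (0.012·352 + 2.57·9.37) / 2.582 = 10.96 mg/L.
Travel time t = 3e+04 m / 0.18 m/s = 1.667e+05 s = 1.929 d.
C = 10.96·exp(−1.3·1.929) = 10.96·0.08145 = 0.8929 mg/L.

0.893 mg/L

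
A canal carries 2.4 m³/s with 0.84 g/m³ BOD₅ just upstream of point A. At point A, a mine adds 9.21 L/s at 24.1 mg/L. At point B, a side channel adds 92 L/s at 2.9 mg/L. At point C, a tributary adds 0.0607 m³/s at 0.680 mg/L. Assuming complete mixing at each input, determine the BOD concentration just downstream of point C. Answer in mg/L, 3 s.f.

9.21 L/s = 0.00921 m³/s.
After input A: C = (2.4·0.84 + 0.00921·24.1) / 2.409 = 0.9289 mg/L.
92 L/s = 0.092 m³/s.
After input B: C = (2.409·0.9289 + 0.092·2.9) / 2.501 = 1.001 mg/L.
After input C: C = (2.501·1.001 + 0.0607·0.68) / 2.562 = 0.9938 mg/L.

0.994 mg/L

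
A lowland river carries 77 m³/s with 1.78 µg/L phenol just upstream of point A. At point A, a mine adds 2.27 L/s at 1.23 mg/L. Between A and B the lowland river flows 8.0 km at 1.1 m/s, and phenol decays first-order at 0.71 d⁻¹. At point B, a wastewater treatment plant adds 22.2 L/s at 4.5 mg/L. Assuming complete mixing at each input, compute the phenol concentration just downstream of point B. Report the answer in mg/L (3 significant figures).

1.78 µg/L = 0.00178 mg/L.
2.27 L/s = 0.00227 m³/s.
After input A: C = (77·0.00178 + 0.00227·1.23) / 77 = 0.001816 mg/L.
Over the 8.0 km reach to input B (t = 7273 s = 0.08418 d), decay gives C = 0.001816·exp(−0.71·0.08418) = 0.001711 mg/L.
22.2 L/s = 0.0222 m³/s.
After input B: C = (77·0.001711 + 0.0222·4.5) / 77.02 = 0.003007 mg/L.

0.00301 mg/L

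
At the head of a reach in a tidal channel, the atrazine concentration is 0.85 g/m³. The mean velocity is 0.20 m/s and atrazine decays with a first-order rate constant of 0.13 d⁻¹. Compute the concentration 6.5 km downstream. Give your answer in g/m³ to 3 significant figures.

Travel time t = 6.5 km / 0.20 m/s = 6500/0.20 = 3.25e+04 s = 0.3762 d.
First-order decay: C = 0.85·exp(−0.13·0.3762) = 0.85·0.9523 = 0.8094 g/m³.

0.809 g/m³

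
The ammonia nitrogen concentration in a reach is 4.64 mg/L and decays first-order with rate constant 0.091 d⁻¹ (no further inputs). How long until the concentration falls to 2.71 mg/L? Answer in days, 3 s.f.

t = ln(C₀/C)/k = ln(4.64/2.71)/0.091 = 0.5378/0.091 = 5.91 d.

5.91 d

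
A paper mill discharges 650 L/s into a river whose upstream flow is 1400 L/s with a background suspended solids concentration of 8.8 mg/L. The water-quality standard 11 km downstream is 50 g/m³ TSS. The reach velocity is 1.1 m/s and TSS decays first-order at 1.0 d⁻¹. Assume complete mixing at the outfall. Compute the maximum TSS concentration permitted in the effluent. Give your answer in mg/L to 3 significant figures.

650 L/s = 0.65 m³/s.
1400 L/s = 1.4 m³/s.
Travel time to the compliance point: t = 1.1e+04/1.1 = 1e+04 s = 0.1157 d; decay factor exp(−1.0·0.1157) = 0.8907.
So the concentration just after mixing may be at most 50/0.8907 = 56.14 mg/L.
Mass balance: 56.14·2.05 = 0.65·Cₑ + 1.4·8.8.
Cₑ = (115.1 − 12.32) / 0.65 = 158.1 mg/L.

158 mg/L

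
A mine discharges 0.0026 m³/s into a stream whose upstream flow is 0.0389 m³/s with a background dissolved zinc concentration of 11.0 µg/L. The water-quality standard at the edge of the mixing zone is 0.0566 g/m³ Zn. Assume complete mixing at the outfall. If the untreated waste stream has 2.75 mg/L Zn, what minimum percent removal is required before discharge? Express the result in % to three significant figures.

11.0 µg/L = 0.011 mg/L.
Mass balance: 0.0566·0.0415 = 0.0026·Cₑ + 0.0389·0.011.
Cₑ = (0.002349 − 0.0004279) / 0.0026 = 0.7388 mg/L.
Required removal = 1 − 0.7388/2.75 = 73.13 %.

73.1 %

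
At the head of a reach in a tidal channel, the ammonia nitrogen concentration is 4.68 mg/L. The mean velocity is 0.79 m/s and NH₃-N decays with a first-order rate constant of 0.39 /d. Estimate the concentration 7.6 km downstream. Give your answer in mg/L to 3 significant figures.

4.48 mg/L

Travel time t = 7.6 km / 0.79 m/s = 7600/0.79 = 9620 s = 0.1113 d.
First-order decay: C = 4.68·exp(−0.39·0.1113) = 4.68·0.9575 = 4.481 mg/L.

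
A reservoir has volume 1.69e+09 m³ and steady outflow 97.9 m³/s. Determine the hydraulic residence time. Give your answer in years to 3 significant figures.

Q = 97.9 m³/s × 3.156e+07 s/yr = 3.089e+09 m³/yr.
Hydraulic residence time τ = V/Q = 1.69e+09/3.089e+09 = 0.547 yr.

0.547 yr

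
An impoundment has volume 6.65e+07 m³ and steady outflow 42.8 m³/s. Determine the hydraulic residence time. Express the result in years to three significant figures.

0.0492 yr

Q = 42.8 m³/s × 3.156e+07 s/yr = 1.351e+09 m³/yr.
Hydraulic residence time τ = V/Q = 6.65e+07/1.351e+09 = 0.04923 yr.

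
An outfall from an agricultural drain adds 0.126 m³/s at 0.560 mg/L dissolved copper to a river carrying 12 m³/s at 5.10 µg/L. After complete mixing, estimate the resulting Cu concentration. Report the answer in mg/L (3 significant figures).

0.0109 mg/L

5.10 µg/L = 0.0051 mg/L.
By mass balance at complete mixing, C = (0.126·0.56 + 12·0.0051) / (0.126 + 12) = 0.1318/12.13 = 0.01087 mg/L.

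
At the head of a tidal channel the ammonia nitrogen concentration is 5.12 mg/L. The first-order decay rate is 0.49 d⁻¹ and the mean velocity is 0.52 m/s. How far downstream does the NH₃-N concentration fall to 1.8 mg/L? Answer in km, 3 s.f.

From C = C₀·e^(−kt), t = ln(C₀/C)/k = ln(5.12/1.8)/0.49 = 1.045/0.49 = 2.133 d.
Distance = v·t = 0.52 m/s × 1.843e+05 s = 9.585e+04 m = 95.85 km.

95.8 km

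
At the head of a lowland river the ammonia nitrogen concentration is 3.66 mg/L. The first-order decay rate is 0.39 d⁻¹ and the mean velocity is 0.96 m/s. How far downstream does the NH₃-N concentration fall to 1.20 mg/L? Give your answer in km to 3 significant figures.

From C = C₀·e^(−kt), t = ln(C₀/C)/k = ln(3.66/1.20)/0.39 = 1.115/0.39 = 2.859 d.
Distance = v·t = 0.96 m/s × 2.47e+05 s = 2.372e+05 m = 237.2 km.

237 km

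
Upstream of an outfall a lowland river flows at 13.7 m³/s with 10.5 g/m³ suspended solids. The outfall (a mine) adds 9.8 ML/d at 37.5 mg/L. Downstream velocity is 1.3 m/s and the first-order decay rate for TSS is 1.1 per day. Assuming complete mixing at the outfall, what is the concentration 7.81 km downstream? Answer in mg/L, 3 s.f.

9.8 ML/d = 0.1134 m³/s.
After complete mixing, C₀ = (0.1134·37.5 + 13.7·10.5) / 13.81 = 10.72 mg/L.
Travel time t = 7810 m / 1.3 m/s = 6008 s = 0.06953 d.
C = 10.72·exp(−1.1·0.06953) = 10.72·0.9264 = 9.932 mg/L.

9.93 mg/L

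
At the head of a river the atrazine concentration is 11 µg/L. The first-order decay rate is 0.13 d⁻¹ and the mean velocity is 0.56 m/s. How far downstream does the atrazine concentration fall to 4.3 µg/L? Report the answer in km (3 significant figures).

350 km

From C = C₀·e^(−kt), t = ln(C₀/C)/k = ln(11/4.3)/0.13 = 0.9393/0.13 = 7.225 d.
Distance = v·t = 0.56 m/s × 6.243e+05 s = 3.496e+05 m = 349.6 km.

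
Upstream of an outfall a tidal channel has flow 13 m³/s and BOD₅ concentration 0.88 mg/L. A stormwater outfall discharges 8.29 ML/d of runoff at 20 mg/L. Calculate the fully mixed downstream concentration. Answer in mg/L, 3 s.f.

8.29 ML/d = 0.09595 m³/s.
By mass balance at complete mixing, C = (0.09595·20 + 13·0.88) / (0.09595 + 13) = 13.36/13.1 = 1.02 mg/L.

1.02 mg/L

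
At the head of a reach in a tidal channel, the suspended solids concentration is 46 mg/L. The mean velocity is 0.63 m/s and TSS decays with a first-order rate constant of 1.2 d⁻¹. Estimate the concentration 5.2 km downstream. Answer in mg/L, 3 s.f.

41.0 mg/L

Travel time t = 5.2 km / 0.63 m/s = 5200/0.63 = 8254 s = 0.09553 d.
First-order decay: C = 46·exp(−1.2·0.09553) = 46·0.8917 = 41.02 mg/L.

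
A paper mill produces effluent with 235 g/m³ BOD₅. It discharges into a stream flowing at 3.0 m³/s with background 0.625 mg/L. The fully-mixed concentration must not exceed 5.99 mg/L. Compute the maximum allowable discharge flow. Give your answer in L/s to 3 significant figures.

70.3 L/s

Mass balance at complete mixing: C_std·(Q_w + Q_r) = Q_w·C_e + Q_r·C_b.
Rearranging, Q_w = Q_r·(C_std − C_b)/(C_e − C_std) = 3.0·(5.99 − 0.625) / (235 − 5.99) = 0.07028 m³/s.
= 70.28 L/s.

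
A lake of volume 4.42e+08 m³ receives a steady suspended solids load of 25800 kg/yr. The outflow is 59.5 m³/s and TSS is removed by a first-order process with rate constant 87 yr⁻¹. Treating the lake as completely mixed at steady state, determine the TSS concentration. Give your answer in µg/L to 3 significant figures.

Outflow Q = 59.5 m³/s × 3.156e+07 s/yr = 1.878e+09 m³/yr.
Steady-state CSTR mass balance: W = Q·C + k·V·C, so C = W/(Q + kV).
Q + kV = 1.878e+09 + 87·4.42e+08 = 4.033e+10 m³/yr.
C = 25800/4.033e+10 = 6.397e-07 kg/m³ = 0.0006397 mg/L = 0.6397 µg/L.

0.640 µg/L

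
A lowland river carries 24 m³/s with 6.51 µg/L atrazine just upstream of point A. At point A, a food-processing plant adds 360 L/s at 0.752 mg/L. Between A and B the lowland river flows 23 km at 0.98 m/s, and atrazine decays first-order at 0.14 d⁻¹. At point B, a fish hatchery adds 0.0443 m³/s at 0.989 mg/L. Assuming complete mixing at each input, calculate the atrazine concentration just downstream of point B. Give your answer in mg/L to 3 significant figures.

0.0186 mg/L

6.51 µg/L = 0.00651 mg/L.
360 L/s = 0.36 m³/s.
After input A: C = (24·0.00651 + 0.36·0.752) / 24.36 = 0.01753 mg/L.
Over the 23 km reach to input B (t = 2.347e+04 s = 0.2716 d), decay gives C = 0.01753·exp(−0.14·0.2716) = 0.01687 mg/L.
After input B: C = (24.36·0.01687 + 0.0443·0.989) / 24.4 = 0.01864 mg/L.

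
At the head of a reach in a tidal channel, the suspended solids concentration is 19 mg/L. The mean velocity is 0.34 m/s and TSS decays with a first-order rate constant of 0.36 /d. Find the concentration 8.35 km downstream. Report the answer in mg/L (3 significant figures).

Travel time t = 8.35 km / 0.34 m/s = 8350/0.34 = 2.456e+04 s = 0.2842 d.
First-order decay: C = 19·exp(−0.36·0.2842) = 19·0.9027 = 17.15 mg/L.

17.2 mg/L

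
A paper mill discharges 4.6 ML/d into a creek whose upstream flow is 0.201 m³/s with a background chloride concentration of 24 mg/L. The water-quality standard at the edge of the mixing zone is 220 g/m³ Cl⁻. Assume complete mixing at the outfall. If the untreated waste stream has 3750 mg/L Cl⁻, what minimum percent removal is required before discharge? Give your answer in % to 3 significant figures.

4.6 ML/d = 0.05324 m³/s.
Mass balance: 220·0.2542 = 0.05324·Cₑ + 0.201·24.
Cₑ = (55.93 − 4.824) / 0.05324 = 960 mg/L.
Required removal = 1 − 960/3750 = 74.4 %.

74.4 %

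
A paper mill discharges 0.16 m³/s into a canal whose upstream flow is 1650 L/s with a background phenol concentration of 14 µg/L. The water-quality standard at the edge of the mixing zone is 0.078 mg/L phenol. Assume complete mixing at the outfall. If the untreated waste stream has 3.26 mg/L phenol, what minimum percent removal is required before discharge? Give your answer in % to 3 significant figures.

77.4 %

1650 L/s = 1.65 m³/s.
14 µg/L = 0.014 mg/L.
Mass balance: 0.078·1.81 = 0.16·Cₑ + 1.65·0.014.
Cₑ = (0.1412 − 0.0231) / 0.16 = 0.738 mg/L.
Required removal = 1 − 0.738/3.26 = 77.36 %.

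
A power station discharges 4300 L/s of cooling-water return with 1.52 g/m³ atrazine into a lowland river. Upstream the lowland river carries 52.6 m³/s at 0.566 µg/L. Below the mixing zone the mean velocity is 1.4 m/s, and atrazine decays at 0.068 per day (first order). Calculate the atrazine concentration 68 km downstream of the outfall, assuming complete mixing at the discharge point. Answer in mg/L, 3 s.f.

4300 L/s = 4.3 m³/s.
0.566 µg/L = 0.000566 mg/L.
After complete mixing, C₀ = (4.3·1.52 + 52.6·0.000566) / 56.9 = 0.1154 mg/L.
Travel time t = 6.8e+04 m / 1.4 m/s = 4.857e+04 s = 0.5622 d.
C = 0.1154·exp(−0.068·0.5622) = 0.1154·0.9625 = 0.1111 mg/L.

0.111 mg/L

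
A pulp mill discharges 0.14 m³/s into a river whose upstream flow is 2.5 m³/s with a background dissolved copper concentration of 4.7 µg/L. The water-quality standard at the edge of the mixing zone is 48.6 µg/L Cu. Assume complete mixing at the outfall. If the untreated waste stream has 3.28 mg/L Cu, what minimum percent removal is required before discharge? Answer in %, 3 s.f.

4.7 µg/L = 0.0047 mg/L.
48.6 µg/L = 0.0486 mg/L.
Mass balance: 0.0486·2.64 = 0.14·Cₑ + 2.5·0.0047.
Cₑ = (0.1283 − 0.01175) / 0.14 = 0.8325 mg/L.
Required removal = 1 − 0.8325/3.28 = 74.62 %.

74.6 %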